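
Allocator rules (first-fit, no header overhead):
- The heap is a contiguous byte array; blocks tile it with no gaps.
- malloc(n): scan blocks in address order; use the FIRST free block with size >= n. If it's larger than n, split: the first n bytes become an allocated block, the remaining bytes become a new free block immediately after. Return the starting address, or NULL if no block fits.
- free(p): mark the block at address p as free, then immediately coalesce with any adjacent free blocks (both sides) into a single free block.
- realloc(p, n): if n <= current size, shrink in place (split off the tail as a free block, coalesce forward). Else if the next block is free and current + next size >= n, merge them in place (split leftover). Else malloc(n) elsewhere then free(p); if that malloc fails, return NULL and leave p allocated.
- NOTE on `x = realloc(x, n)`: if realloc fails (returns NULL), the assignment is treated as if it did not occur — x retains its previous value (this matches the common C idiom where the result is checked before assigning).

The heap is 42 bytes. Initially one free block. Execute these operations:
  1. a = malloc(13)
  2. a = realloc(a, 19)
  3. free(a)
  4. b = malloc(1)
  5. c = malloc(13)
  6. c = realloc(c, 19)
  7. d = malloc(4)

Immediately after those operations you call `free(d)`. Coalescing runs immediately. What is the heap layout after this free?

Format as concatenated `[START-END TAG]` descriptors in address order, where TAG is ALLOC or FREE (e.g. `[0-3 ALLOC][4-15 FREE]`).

Op 1: a = malloc(13) -> a = 0; heap: [0-12 ALLOC][13-41 FREE]
Op 2: a = realloc(a, 19) -> a = 0; heap: [0-18 ALLOC][19-41 FREE]
Op 3: free(a) -> (freed a); heap: [0-41 FREE]
Op 4: b = malloc(1) -> b = 0; heap: [0-0 ALLOC][1-41 FREE]
Op 5: c = malloc(13) -> c = 1; heap: [0-0 ALLOC][1-13 ALLOC][14-41 FREE]
Op 6: c = realloc(c, 19) -> c = 1; heap: [0-0 ALLOC][1-19 ALLOC][20-41 FREE]
Op 7: d = malloc(4) -> d = 20; heap: [0-0 ALLOC][1-19 ALLOC][20-23 ALLOC][24-41 FREE]
free(d): d = 20 -> block [20-23 ALLOC]; mark free, coalesce with adjacent free neighbors -> [0-0 ALLOC][1-19 ALLOC][20-41 FREE]

Answer: [0-0 ALLOC][1-19 ALLOC][20-41 FREE]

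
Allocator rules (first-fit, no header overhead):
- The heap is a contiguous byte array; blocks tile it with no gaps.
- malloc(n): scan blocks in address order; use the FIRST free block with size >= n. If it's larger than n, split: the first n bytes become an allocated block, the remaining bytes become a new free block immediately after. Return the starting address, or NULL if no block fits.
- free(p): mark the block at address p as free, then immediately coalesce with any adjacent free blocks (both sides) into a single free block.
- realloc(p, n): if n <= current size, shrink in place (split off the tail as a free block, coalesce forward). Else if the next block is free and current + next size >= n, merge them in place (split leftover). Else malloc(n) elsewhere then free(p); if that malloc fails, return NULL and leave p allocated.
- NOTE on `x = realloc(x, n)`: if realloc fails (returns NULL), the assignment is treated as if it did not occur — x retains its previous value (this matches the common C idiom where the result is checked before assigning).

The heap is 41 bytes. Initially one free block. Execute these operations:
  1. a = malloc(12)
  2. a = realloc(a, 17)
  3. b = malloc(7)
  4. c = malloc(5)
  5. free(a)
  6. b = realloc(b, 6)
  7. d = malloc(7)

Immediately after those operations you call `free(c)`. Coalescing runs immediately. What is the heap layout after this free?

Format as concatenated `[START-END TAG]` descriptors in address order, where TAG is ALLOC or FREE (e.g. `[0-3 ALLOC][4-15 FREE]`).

Answer: [0-6 ALLOC][7-16 FREE][17-22 ALLOC][23-40 FREE]

Derivation:
Op 1: a = malloc(12) -> a = 0; heap: [0-11 ALLOC][12-40 FREE]
Op 2: a = realloc(a, 17) -> a = 0; heap: [0-16 ALLOC][17-40 FREE]
Op 3: b = malloc(7) -> b = 17; heap: [0-16 ALLOC][17-23 ALLOC][24-40 FREE]
Op 4: c = malloc(5) -> c = 24; heap: [0-16 ALLOC][17-23 ALLOC][24-28 ALLOC][29-40 FREE]
Op 5: free(a) -> (freed a); heap: [0-16 FREE][17-23 ALLOC][24-28 ALLOC][29-40 FREE]
Op 6: b = realloc(b, 6) -> b = 17; heap: [0-16 FREE][17-22 ALLOC][23-23 FREE][24-28 ALLOC][29-40 FREE]
Op 7: d = malloc(7) -> d = 0; heap: [0-6 ALLOC][7-16 FREE][17-22 ALLOC][23-23 FREE][24-28 ALLOC][29-40 FREE]
free(c): c = 24 -> block [24-28 ALLOC]; mark free, coalesce with adjacent free neighbors -> [0-6 ALLOC][7-16 FREE][17-22 ALLOC][23-40 FREE]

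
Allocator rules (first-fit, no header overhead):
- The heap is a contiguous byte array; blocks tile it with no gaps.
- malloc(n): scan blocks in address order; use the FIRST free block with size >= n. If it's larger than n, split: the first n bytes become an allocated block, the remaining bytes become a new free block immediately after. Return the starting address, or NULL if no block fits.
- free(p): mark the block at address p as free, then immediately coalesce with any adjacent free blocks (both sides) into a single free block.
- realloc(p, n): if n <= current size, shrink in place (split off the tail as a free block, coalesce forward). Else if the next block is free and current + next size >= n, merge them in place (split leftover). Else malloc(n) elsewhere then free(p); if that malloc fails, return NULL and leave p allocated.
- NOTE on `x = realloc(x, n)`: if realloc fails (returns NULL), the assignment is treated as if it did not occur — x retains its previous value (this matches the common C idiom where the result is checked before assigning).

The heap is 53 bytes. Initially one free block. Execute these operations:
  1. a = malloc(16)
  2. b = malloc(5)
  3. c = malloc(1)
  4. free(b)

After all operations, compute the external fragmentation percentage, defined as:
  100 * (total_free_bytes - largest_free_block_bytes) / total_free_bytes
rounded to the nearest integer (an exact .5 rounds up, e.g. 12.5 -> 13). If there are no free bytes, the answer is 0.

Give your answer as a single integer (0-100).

Op 1: a = malloc(16) -> a = 0; heap: [0-15 ALLOC][16-52 FREE]
Op 2: b = malloc(5) -> b = 16; heap: [0-15 ALLOC][16-20 ALLOC][21-52 FREE]
Op 3: c = malloc(1) -> c = 21; heap: [0-15 ALLOC][16-20 ALLOC][21-21 ALLOC][22-52 FREE]
Op 4: free(b) -> (freed b); heap: [0-15 ALLOC][16-20 FREE][21-21 ALLOC][22-52 FREE]
Free blocks: [5 31] total_free=36 largest=31 -> 100*(36-31)/36 = 500/36 ≈ 13.889 -> rounds to 14

Answer: 14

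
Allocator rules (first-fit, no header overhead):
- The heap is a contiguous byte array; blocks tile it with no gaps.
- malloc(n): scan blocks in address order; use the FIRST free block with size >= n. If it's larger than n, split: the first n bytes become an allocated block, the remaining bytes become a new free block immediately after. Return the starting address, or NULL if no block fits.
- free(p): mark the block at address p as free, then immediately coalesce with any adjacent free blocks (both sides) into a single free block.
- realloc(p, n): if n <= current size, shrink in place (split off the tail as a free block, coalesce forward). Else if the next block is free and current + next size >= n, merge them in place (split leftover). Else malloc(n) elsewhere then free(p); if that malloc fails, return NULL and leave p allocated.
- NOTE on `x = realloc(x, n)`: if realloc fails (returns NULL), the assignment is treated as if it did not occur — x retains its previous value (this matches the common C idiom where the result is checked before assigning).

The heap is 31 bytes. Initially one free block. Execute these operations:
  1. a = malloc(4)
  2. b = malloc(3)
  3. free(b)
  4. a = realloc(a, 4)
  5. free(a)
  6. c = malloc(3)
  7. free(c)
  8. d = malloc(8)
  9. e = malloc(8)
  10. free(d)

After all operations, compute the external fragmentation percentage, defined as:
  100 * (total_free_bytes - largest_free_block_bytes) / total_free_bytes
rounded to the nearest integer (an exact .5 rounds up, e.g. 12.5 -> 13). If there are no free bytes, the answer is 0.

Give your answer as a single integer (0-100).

Answer: 35

Derivation:
Op 1: a = malloc(4) -> a = 0; heap: [0-3 ALLOC][4-30 FREE]
Op 2: b = malloc(3) -> b = 4; heap: [0-3 ALLOC][4-6 ALLOC][7-30 FREE]
Op 3: free(b) -> (freed b); heap: [0-3 ALLOC][4-30 FREE]
Op 4: a = realloc(a, 4) -> a = 0; heap: [0-3 ALLOC][4-30 FREE]
Op 5: free(a) -> (freed a); heap: [0-30 FREE]
Op 6: c = malloc(3) -> c = 0; heap: [0-2 ALLOC][3-30 FREE]
Op 7: free(c) -> (freed c); heap: [0-30 FREE]
Op 8: d = malloc(8) -> d = 0; heap: [0-7 ALLOC][8-30 FREE]
Op 9: e = malloc(8) -> e = 8; heap: [0-7 ALLOC][8-15 ALLOC][16-30 FREE]
Op 10: free(d) -> (freed d); heap: [0-7 FREE][8-15 ALLOC][16-30 FREE]
Free blocks: [8 15] total_free=23 largest=15 -> 100*(23-15)/23 = 800/23 ≈ 34.783 -> rounds to 35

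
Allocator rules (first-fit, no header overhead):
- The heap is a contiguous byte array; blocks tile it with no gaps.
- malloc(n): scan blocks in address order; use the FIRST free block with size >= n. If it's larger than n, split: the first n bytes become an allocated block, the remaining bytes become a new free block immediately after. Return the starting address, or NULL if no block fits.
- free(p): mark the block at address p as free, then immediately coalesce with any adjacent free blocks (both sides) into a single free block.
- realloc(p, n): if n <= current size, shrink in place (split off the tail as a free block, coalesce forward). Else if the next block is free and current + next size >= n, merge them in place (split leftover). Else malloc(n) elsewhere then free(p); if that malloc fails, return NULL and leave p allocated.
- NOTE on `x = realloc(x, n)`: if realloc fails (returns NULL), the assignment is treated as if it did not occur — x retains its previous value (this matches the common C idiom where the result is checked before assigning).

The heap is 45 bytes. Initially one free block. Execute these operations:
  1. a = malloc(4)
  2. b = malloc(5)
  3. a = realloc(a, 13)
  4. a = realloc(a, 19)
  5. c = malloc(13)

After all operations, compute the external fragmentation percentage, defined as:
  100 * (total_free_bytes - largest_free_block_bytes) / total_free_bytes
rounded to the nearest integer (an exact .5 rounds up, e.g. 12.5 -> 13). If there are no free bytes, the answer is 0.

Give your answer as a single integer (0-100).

Op 1: a = malloc(4) -> a = 0; heap: [0-3 ALLOC][4-44 FREE]
Op 2: b = malloc(5) -> b = 4; heap: [0-3 ALLOC][4-8 ALLOC][9-44 FREE]
Op 3: a = realloc(a, 13) -> a = 9; heap: [0-3 FREE][4-8 ALLOC][9-21 ALLOC][22-44 FREE]
Op 4: a = realloc(a, 19) -> a = 9; heap: [0-3 FREE][4-8 ALLOC][9-27 ALLOC][28-44 FREE]
Op 5: c = malloc(13) -> c = 28; heap: [0-3 FREE][4-8 ALLOC][9-27 ALLOC][28-40 ALLOC][41-44 FREE]
Free blocks: [4 4] total_free=8 largest=4 -> 100*(8-4)/8 = 400/8 = 50

Answer: 50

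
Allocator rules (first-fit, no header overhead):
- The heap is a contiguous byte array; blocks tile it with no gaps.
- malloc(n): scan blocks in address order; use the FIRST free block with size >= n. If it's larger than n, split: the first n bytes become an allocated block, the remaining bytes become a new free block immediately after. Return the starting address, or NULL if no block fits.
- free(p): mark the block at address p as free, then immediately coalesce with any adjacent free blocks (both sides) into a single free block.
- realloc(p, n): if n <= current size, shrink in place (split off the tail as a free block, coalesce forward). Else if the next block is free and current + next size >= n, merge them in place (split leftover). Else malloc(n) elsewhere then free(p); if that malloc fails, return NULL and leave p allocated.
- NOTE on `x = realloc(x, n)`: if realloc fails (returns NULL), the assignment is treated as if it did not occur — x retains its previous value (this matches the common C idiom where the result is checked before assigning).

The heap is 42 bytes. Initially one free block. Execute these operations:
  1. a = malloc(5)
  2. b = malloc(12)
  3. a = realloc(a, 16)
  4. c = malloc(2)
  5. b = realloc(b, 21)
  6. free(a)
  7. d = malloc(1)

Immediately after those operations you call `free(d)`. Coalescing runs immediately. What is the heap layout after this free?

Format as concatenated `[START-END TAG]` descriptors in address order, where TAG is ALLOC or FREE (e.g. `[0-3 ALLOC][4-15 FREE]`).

Answer: [0-1 ALLOC][2-4 FREE][5-16 ALLOC][17-41 FREE]

Derivation:
Op 1: a = malloc(5) -> a = 0; heap: [0-4 ALLOC][5-41 FREE]
Op 2: b = malloc(12) -> b = 5; heap: [0-4 ALLOC][5-16 ALLOC][17-41 FREE]
Op 3: a = realloc(a, 16) -> a = 17; heap: [0-4 FREE][5-16 ALLOC][17-32 ALLOC][33-41 FREE]
Op 4: c = malloc(2) -> c = 0; heap: [0-1 ALLOC][2-4 FREE][5-16 ALLOC][17-32 ALLOC][33-41 FREE]
Op 5: b = realloc(b, 21) -> NULL (b unchanged); heap: [0-1 ALLOC][2-4 FREE][5-16 ALLOC][17-32 ALLOC][33-41 FREE]
Op 6: free(a) -> (freed a); heap: [0-1 ALLOC][2-4 FREE][5-16 ALLOC][17-41 FREE]
Op 7: d = malloc(1) -> d = 2; heap: [0-1 ALLOC][2-2 ALLOC][3-4 FREE][5-16 ALLOC][17-41 FREE]
free(d): d = 2 -> block [2-2 ALLOC]; mark free, coalesce with adjacent free neighbors -> [0-1 ALLOC][2-4 FREE][5-16 ALLOC][17-41 FREE]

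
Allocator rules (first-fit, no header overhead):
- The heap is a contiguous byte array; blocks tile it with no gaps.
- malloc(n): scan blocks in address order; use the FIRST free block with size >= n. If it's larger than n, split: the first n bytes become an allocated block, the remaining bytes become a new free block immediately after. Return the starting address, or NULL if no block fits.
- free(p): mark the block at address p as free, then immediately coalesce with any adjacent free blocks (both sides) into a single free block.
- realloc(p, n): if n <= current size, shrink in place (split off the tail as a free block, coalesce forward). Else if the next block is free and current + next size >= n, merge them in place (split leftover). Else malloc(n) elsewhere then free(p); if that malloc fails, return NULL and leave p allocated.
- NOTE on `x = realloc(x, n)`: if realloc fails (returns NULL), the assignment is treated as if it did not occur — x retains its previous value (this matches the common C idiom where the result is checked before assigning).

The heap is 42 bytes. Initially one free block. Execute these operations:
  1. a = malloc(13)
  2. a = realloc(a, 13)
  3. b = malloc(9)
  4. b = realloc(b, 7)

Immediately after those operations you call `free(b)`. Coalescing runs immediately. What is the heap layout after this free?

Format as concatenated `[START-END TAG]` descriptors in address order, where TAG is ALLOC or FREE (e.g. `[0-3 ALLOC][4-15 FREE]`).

Answer: [0-12 ALLOC][13-41 FREE]

Derivation:
Op 1: a = malloc(13) -> a = 0; heap: [0-12 ALLOC][13-41 FREE]
Op 2: a = realloc(a, 13) -> a = 0; heap: [0-12 ALLOC][13-41 FREE]
Op 3: b = malloc(9) -> b = 13; heap: [0-12 ALLOC][13-21 ALLOC][22-41 FREE]
Op 4: b = realloc(b, 7) -> b = 13; heap: [0-12 ALLOC][13-19 ALLOC][20-41 FREE]
free(b): b = 13 -> block [13-19 ALLOC]; mark free, coalesce with adjacent free neighbors -> [0-12 ALLOC][13-41 FREE]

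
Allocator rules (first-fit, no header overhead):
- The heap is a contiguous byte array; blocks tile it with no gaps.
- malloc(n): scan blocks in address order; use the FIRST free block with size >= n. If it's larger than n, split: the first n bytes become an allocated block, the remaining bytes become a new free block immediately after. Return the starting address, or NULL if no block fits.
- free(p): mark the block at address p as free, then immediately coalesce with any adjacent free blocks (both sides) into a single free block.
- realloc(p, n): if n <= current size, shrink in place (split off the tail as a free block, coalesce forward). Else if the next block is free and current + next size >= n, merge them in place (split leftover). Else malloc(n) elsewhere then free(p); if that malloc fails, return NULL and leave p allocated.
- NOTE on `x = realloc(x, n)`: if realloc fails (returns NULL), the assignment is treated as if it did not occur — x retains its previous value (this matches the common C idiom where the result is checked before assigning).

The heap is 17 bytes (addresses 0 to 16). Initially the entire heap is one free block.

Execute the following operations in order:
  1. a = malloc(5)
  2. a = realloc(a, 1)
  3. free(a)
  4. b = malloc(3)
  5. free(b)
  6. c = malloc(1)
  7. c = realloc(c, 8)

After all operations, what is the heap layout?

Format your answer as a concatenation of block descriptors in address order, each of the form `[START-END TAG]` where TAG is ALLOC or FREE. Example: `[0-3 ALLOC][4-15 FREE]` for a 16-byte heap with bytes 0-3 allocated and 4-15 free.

Answer: [0-7 ALLOC][8-16 FREE]

Derivation:
Op 1: a = malloc(5) -> a = 0; heap: [0-4 ALLOC][5-16 FREE]
Op 2: a = realloc(a, 1) -> a = 0; heap: [0-0 ALLOC][1-16 FREE]
Op 3: free(a) -> (freed a); heap: [0-16 FREE]
Op 4: b = malloc(3) -> b = 0; heap: [0-2 ALLOC][3-16 FREE]
Op 5: free(b) -> (freed b); heap: [0-16 FREE]
Op 6: c = malloc(1) -> c = 0; heap: [0-0 ALLOC][1-16 FREE]
Op 7: c = realloc(c, 8) -> c = 0; heap: [0-7 ALLOC][8-16 FREE]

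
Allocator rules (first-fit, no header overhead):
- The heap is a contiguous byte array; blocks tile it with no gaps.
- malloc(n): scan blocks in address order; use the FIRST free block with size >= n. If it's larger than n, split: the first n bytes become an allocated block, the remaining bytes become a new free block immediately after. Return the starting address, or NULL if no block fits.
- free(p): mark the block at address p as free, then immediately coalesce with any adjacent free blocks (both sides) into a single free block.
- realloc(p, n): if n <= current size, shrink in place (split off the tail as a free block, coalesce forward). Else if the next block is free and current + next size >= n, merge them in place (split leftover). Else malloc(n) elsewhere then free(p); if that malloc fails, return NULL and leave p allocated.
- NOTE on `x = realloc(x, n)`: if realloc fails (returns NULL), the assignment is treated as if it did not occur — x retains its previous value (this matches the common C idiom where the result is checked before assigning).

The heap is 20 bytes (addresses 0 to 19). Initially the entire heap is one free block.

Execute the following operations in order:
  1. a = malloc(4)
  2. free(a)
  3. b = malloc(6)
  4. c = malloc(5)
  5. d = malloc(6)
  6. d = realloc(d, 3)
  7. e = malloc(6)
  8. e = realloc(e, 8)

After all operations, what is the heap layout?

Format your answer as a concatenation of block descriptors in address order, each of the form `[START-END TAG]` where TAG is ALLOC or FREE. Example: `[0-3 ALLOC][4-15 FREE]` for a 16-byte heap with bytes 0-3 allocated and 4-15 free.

Op 1: a = malloc(4) -> a = 0; heap: [0-3 ALLOC][4-19 FREE]
Op 2: free(a) -> (freed a); heap: [0-19 FREE]
Op 3: b = malloc(6) -> b = 0; heap: [0-5 ALLOC][6-19 FREE]
Op 4: c = malloc(5) -> c = 6; heap: [0-5 ALLOC][6-10 ALLOC][11-19 FREE]
Op 5: d = malloc(6) -> d = 11; heap: [0-5 ALLOC][6-10 ALLOC][11-16 ALLOC][17-19 FREE]
Op 6: d = realloc(d, 3) -> d = 11; heap: [0-5 ALLOC][6-10 ALLOC][11-13 ALLOC][14-19 FREE]
Op 7: e = malloc(6) -> e = 14; heap: [0-5 ALLOC][6-10 ALLOC][11-13 ALLOC][14-19 ALLOC]
Op 8: e = realloc(e, 8) -> NULL (e unchanged); heap: [0-5 ALLOC][6-10 ALLOC][11-13 ALLOC][14-19 ALLOC]

Answer: [0-5 ALLOC][6-10 ALLOC][11-13 ALLOC][14-19 ALLOC]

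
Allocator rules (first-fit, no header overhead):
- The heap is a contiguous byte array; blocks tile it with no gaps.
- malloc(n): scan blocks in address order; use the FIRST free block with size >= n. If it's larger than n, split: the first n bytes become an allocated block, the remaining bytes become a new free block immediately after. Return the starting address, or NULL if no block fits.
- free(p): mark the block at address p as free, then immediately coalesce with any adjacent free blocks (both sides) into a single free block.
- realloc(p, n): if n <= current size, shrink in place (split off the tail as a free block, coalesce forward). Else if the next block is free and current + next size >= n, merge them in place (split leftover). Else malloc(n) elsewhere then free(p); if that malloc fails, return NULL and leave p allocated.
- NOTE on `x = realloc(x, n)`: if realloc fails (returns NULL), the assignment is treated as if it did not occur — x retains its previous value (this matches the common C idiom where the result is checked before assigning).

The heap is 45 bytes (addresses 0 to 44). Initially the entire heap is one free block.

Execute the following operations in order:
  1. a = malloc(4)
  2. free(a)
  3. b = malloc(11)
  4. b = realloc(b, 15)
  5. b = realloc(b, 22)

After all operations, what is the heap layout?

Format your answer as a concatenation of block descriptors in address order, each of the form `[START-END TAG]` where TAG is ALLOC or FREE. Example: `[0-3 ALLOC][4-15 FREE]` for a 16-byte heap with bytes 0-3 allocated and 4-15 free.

Op 1: a = malloc(4) -> a = 0; heap: [0-3 ALLOC][4-44 FREE]
Op 2: free(a) -> (freed a); heap: [0-44 FREE]
Op 3: b = malloc(11) -> b = 0; heap: [0-10 ALLOC][11-44 FREE]
Op 4: b = realloc(b, 15) -> b = 0; heap: [0-14 ALLOC][15-44 FREE]
Op 5: b = realloc(b, 22) -> b = 0; heap: [0-21 ALLOC][22-44 FREE]

Answer: [0-21 ALLOC][22-44 FREE]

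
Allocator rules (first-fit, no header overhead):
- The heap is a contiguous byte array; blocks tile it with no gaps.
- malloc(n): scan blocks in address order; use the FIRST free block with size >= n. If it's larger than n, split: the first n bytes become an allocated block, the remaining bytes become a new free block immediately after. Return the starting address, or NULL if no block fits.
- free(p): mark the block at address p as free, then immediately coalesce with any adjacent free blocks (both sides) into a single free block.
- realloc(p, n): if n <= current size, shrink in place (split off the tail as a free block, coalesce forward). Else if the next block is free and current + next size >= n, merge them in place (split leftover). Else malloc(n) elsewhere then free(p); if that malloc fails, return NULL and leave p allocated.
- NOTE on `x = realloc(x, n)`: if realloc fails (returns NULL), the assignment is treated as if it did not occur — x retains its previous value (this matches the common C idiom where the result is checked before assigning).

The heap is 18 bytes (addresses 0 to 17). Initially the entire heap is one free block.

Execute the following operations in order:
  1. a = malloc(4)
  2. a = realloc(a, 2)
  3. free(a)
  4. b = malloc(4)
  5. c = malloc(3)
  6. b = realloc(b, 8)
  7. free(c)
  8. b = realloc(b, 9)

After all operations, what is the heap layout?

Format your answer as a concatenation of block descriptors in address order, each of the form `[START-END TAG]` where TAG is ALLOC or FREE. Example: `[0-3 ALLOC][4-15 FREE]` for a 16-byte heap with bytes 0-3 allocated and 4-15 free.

Op 1: a = malloc(4) -> a = 0; heap: [0-3 ALLOC][4-17 FREE]
Op 2: a = realloc(a, 2) -> a = 0; heap: [0-1 ALLOC][2-17 FREE]
Op 3: free(a) -> (freed a); heap: [0-17 FREE]
Op 4: b = malloc(4) -> b = 0; heap: [0-3 ALLOC][4-17 FREE]
Op 5: c = malloc(3) -> c = 4; heap: [0-3 ALLOC][4-6 ALLOC][7-17 FREE]
Op 6: b = realloc(b, 8) -> b = 7; heap: [0-3 FREE][4-6 ALLOC][7-14 ALLOC][15-17 FREE]
Op 7: free(c) -> (freed c); heap: [0-6 FREE][7-14 ALLOC][15-17 FREE]
Op 8: b = realloc(b, 9) -> b = 7; heap: [0-6 FREE][7-15 ALLOC][16-17 FREE]

Answer: [0-6 FREE][7-15 ALLOC][16-17 FREE]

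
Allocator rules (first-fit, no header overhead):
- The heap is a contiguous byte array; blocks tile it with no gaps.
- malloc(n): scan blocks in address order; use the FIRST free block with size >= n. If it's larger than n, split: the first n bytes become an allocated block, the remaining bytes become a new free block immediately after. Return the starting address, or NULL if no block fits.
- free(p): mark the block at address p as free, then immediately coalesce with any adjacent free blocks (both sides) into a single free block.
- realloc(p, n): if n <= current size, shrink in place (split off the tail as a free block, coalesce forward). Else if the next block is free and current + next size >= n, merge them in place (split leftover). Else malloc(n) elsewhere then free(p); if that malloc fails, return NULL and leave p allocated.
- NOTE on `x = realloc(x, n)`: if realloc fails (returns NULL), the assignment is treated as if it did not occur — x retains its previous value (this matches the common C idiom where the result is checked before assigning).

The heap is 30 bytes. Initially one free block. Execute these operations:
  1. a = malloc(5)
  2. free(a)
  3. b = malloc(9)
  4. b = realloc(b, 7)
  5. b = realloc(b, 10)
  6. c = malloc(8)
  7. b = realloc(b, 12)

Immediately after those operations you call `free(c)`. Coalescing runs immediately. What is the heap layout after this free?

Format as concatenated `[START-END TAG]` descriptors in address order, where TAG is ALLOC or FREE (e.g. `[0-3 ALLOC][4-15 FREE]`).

Answer: [0-17 FREE][18-29 ALLOC]

Derivation:
Op 1: a = malloc(5) -> a = 0; heap: [0-4 ALLOC][5-29 FREE]
Op 2: free(a) -> (freed a); heap: [0-29 FREE]
Op 3: b = malloc(9) -> b = 0; heap: [0-8 ALLOC][9-29 FREE]
Op 4: b = realloc(b, 7) -> b = 0; heap: [0-6 ALLOC][7-29 FREE]
Op 5: b = realloc(b, 10) -> b = 0; heap: [0-9 ALLOC][10-29 FREE]
Op 6: c = malloc(8) -> c = 10; heap: [0-9 ALLOC][10-17 ALLOC][18-29 FREE]
Op 7: b = realloc(b, 12) -> b = 18; heap: [0-9 FREE][10-17 ALLOC][18-29 ALLOC]
free(c): c = 10 -> block [10-17 ALLOC]; mark free, coalesce with adjacent free neighbors -> [0-17 FREE][18-29 ALLOC]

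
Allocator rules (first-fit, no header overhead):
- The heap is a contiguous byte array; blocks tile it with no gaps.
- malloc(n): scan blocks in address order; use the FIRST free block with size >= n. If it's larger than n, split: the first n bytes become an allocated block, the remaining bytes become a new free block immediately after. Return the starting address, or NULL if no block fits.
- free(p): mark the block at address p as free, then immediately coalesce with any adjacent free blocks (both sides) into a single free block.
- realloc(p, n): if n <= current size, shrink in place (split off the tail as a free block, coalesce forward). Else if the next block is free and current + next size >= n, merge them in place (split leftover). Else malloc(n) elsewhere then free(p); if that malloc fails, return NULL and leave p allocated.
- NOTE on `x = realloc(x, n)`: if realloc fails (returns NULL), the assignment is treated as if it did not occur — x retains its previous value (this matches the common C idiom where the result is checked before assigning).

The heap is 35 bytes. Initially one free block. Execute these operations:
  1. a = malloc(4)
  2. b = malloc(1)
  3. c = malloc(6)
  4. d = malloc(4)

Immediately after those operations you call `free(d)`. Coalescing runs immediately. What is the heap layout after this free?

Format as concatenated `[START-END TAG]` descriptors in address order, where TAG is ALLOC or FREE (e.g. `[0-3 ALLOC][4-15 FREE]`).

Answer: [0-3 ALLOC][4-4 ALLOC][5-10 ALLOC][11-34 FREE]

Derivation:
Op 1: a = malloc(4) -> a = 0; heap: [0-3 ALLOC][4-34 FREE]
Op 2: b = malloc(1) -> b = 4; heap: [0-3 ALLOC][4-4 ALLOC][5-34 FREE]
Op 3: c = malloc(6) -> c = 5; heap: [0-3 ALLOC][4-4 ALLOC][5-10 ALLOC][11-34 FREE]
Op 4: d = malloc(4) -> d = 11; heap: [0-3 ALLOC][4-4 ALLOC][5-10 ALLOC][11-14 ALLOC][15-34 FREE]
free(d): d = 11 -> block [11-14 ALLOC]; mark free, coalesce with adjacent free neighbors -> [0-3 ALLOC][4-4 ALLOC][5-10 ALLOC][11-34 FREE]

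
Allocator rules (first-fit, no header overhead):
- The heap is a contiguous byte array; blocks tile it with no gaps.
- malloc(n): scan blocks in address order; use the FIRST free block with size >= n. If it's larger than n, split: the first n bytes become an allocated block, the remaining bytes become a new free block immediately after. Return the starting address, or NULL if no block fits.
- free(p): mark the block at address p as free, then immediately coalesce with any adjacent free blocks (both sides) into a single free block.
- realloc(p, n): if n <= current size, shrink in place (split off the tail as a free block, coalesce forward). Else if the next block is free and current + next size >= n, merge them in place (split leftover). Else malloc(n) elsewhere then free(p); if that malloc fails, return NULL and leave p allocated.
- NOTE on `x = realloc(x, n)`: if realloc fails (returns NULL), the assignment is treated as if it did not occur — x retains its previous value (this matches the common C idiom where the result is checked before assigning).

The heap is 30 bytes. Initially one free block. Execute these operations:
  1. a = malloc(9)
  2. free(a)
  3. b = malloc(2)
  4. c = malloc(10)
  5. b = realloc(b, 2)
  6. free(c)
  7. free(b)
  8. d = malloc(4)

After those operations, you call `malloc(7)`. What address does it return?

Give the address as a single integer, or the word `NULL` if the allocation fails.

Answer: 4

Derivation:
Op 1: a = malloc(9) -> a = 0; heap: [0-8 ALLOC][9-29 FREE]
Op 2: free(a) -> (freed a); heap: [0-29 FREE]
Op 3: b = malloc(2) -> b = 0; heap: [0-1 ALLOC][2-29 FREE]
Op 4: c = malloc(10) -> c = 2; heap: [0-1 ALLOC][2-11 ALLOC][12-29 FREE]
Op 5: b = realloc(b, 2) -> b = 0; heap: [0-1 ALLOC][2-11 ALLOC][12-29 FREE]
Op 6: free(c) -> (freed c); heap: [0-1 ALLOC][2-29 FREE]
Op 7: free(b) -> (freed b); heap: [0-29 FREE]
Op 8: d = malloc(4) -> d = 0; heap: [0-3 ALLOC][4-29 FREE]
malloc(7): first-fit scan over [0-3 ALLOC][4-29 FREE] -> 4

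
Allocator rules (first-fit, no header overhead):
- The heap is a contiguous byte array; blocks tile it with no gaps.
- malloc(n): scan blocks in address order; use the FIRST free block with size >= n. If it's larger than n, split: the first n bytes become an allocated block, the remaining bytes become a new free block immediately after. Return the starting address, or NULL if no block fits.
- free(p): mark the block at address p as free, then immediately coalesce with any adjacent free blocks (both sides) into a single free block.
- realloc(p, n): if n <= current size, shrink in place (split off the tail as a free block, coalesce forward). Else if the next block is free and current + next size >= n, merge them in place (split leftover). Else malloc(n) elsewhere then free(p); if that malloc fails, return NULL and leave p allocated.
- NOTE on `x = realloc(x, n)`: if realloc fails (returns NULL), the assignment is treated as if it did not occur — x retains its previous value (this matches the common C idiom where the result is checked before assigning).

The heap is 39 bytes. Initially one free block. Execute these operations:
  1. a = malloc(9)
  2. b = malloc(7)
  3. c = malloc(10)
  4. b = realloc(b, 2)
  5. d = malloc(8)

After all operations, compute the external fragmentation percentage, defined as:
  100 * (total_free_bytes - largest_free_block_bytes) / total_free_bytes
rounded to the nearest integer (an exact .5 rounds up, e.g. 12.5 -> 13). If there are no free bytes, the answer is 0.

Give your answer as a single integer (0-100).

Op 1: a = malloc(9) -> a = 0; heap: [0-8 ALLOC][9-38 FREE]
Op 2: b = malloc(7) -> b = 9; heap: [0-8 ALLOC][9-15 ALLOC][16-38 FREE]
Op 3: c = malloc(10) -> c = 16; heap: [0-8 ALLOC][9-15 ALLOC][16-25 ALLOC][26-38 FREE]
Op 4: b = realloc(b, 2) -> b = 9; heap: [0-8 ALLOC][9-10 ALLOC][11-15 FREE][16-25 ALLOC][26-38 FREE]
Op 5: d = malloc(8) -> d = 26; heap: [0-8 ALLOC][9-10 ALLOC][11-15 FREE][16-25 ALLOC][26-33 ALLOC][34-38 FREE]
Free blocks: [5 5] total_free=10 largest=5 -> 100*(10-5)/10 = 500/10 = 50

Answer: 50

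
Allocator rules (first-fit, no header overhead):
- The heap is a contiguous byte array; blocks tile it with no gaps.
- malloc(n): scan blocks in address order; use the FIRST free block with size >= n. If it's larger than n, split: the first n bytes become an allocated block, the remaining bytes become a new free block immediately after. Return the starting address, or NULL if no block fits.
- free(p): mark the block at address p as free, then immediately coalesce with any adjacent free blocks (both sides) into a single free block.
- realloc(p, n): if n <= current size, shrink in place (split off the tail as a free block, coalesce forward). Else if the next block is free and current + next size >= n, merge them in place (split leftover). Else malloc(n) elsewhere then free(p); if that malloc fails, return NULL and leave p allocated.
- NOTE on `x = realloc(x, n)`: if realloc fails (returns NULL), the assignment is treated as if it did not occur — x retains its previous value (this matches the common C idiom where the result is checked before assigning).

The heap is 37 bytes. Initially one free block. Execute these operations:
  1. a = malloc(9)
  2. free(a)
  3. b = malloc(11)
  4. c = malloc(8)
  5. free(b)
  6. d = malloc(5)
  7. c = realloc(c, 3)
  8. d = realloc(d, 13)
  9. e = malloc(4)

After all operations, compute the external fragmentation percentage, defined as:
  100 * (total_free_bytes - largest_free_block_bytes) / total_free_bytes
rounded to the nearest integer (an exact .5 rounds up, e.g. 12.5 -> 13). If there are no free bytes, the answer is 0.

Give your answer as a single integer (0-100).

Answer: 41

Derivation:
Op 1: a = malloc(9) -> a = 0; heap: [0-8 ALLOC][9-36 FREE]
Op 2: free(a) -> (freed a); heap: [0-36 FREE]
Op 3: b = malloc(11) -> b = 0; heap: [0-10 ALLOC][11-36 FREE]
Op 4: c = malloc(8) -> c = 11; heap: [0-10 ALLOC][11-18 ALLOC][19-36 FREE]
Op 5: free(b) -> (freed b); heap: [0-10 FREE][11-18 ALLOC][19-36 FREE]
Op 6: d = malloc(5) -> d = 0; heap: [0-4 ALLOC][5-10 FREE][11-18 ALLOC][19-36 FREE]
Op 7: c = realloc(c, 3) -> c = 11; heap: [0-4 ALLOC][5-10 FREE][11-13 ALLOC][14-36 FREE]
Op 8: d = realloc(d, 13) -> d = 14; heap: [0-10 FREE][11-13 ALLOC][14-26 ALLOC][27-36 FREE]
Op 9: e = malloc(4) -> e = 0; heap: [0-3 ALLOC][4-10 FREE][11-13 ALLOC][14-26 ALLOC][27-36 FREE]
Free blocks: [7 10] total_free=17 largest=10 -> 100*(17-10)/17 = 700/17 ≈ 41.176 -> rounds to 41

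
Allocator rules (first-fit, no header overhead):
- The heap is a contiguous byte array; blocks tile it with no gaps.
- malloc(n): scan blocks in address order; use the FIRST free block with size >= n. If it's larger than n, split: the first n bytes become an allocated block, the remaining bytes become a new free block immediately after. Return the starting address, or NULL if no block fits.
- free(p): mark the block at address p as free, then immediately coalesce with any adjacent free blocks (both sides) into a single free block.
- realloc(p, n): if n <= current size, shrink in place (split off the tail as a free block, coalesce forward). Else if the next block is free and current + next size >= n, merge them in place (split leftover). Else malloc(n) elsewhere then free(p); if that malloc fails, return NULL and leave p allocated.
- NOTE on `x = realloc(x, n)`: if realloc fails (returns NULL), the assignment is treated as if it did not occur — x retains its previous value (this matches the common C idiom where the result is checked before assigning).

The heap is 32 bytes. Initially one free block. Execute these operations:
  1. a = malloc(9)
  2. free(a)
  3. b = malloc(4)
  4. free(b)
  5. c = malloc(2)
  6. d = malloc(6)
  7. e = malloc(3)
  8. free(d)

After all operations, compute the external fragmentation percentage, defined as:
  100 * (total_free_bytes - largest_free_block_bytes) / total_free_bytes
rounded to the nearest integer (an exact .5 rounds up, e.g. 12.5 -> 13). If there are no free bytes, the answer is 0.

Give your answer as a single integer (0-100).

Answer: 22

Derivation:
Op 1: a = malloc(9) -> a = 0; heap: [0-8 ALLOC][9-31 FREE]
Op 2: free(a) -> (freed a); heap: [0-31 FREE]
Op 3: b = malloc(4) -> b = 0; heap: [0-3 ALLOC][4-31 FREE]
Op 4: free(b) -> (freed b); heap: [0-31 FREE]
Op 5: c = malloc(2) -> c = 0; heap: [0-1 ALLOC][2-31 FREE]
Op 6: d = malloc(6) -> d = 2; heap: [0-1 ALLOC][2-7 ALLOC][8-31 FREE]
Op 7: e = malloc(3) -> e = 8; heap: [0-1 ALLOC][2-7 ALLOC][8-10 ALLOC][11-31 FREE]
Op 8: free(d) -> (freed d); heap: [0-1 ALLOC][2-7 FREE][8-10 ALLOC][11-31 FREE]
Free blocks: [6 21] total_free=27 largest=21 -> 100*(27-21)/27 = 600/27 ≈ 22.222 -> rounds to 22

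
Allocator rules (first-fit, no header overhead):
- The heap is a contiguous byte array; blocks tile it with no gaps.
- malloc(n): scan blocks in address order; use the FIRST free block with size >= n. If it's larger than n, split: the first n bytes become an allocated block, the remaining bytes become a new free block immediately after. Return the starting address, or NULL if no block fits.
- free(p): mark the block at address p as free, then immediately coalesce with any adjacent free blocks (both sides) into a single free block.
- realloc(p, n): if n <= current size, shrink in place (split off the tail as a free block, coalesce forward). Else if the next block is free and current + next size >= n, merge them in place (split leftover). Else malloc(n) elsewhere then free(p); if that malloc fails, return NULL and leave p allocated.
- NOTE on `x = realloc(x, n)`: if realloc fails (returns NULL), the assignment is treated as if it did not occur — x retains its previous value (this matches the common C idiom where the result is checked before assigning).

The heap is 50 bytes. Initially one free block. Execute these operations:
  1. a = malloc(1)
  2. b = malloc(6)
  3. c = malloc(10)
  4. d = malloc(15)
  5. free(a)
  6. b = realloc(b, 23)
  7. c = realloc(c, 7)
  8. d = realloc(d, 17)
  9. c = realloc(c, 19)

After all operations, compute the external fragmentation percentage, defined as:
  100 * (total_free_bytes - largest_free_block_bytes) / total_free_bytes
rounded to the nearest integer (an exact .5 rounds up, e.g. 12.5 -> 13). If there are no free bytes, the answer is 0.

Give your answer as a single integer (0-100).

Answer: 20

Derivation:
Op 1: a = malloc(1) -> a = 0; heap: [0-0 ALLOC][1-49 FREE]
Op 2: b = malloc(6) -> b = 1; heap: [0-0 ALLOC][1-6 ALLOC][7-49 FREE]
Op 3: c = malloc(10) -> c = 7; heap: [0-0 ALLOC][1-6 ALLOC][7-16 ALLOC][17-49 FREE]
Op 4: d = malloc(15) -> d = 17; heap: [0-0 ALLOC][1-6 ALLOC][7-16 ALLOC][17-31 ALLOC][32-49 FREE]
Op 5: free(a) -> (freed a); heap: [0-0 FREE][1-6 ALLOC][7-16 ALLOC][17-31 ALLOC][32-49 FREE]
Op 6: b = realloc(b, 23) -> NULL (b unchanged); heap: [0-0 FREE][1-6 ALLOC][7-16 ALLOC][17-31 ALLOC][32-49 FREE]
Op 7: c = realloc(c, 7) -> c = 7; heap: [0-0 FREE][1-6 ALLOC][7-13 ALLOC][14-16 FREE][17-31 ALLOC][32-49 FREE]
Op 8: d = realloc(d, 17) -> d = 17; heap: [0-0 FREE][1-6 ALLOC][7-13 ALLOC][14-16 FREE][17-33 ALLOC][34-49 FREE]
Op 9: c = realloc(c, 19) -> NULL (c unchanged); heap: [0-0 FREE][1-6 ALLOC][7-13 ALLOC][14-16 FREE][17-33 ALLOC][34-49 FREE]
Free blocks: [1 3 16] total_free=20 largest=16 -> 100*(20-16)/20 = 400/20 = 20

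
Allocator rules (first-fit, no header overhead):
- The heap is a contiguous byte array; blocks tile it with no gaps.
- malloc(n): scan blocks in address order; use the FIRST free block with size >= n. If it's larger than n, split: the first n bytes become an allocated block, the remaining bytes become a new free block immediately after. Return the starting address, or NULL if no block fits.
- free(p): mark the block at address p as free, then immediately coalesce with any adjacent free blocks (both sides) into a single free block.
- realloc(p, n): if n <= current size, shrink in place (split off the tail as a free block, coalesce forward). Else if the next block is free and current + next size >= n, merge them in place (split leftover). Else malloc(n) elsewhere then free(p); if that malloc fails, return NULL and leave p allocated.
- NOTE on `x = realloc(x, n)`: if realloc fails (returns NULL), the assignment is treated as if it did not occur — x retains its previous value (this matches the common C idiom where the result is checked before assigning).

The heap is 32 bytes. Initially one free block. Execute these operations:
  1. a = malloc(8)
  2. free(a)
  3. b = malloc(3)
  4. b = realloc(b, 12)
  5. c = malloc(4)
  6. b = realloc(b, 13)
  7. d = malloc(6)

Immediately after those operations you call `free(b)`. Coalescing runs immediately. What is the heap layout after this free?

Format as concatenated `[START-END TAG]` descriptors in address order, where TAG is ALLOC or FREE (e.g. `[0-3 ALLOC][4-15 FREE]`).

Op 1: a = malloc(8) -> a = 0; heap: [0-7 ALLOC][8-31 FREE]
Op 2: free(a) -> (freed a); heap: [0-31 FREE]
Op 3: b = malloc(3) -> b = 0; heap: [0-2 ALLOC][3-31 FREE]
Op 4: b = realloc(b, 12) -> b = 0; heap: [0-11 ALLOC][12-31 FREE]
Op 5: c = malloc(4) -> c = 12; heap: [0-11 ALLOC][12-15 ALLOC][16-31 FREE]
Op 6: b = realloc(b, 13) -> b = 16; heap: [0-11 FREE][12-15 ALLOC][16-28 ALLOC][29-31 FREE]
Op 7: d = malloc(6) -> d = 0; heap: [0-5 ALLOC][6-11 FREE][12-15 ALLOC][16-28 ALLOC][29-31 FREE]
free(b): b = 16 -> block [16-28 ALLOC]; mark free, coalesce with adjacent free neighbors -> [0-5 ALLOC][6-11 FREE][12-15 ALLOC][16-31 FREE]

Answer: [0-5 ALLOC][6-11 FREE][12-15 ALLOC][16-31 FREE]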